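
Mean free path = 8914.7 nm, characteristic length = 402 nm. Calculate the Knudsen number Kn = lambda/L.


Knudsen number Kn = lambda / L
Kn = 8914.7 / 402
Kn = 22.1759

22.1759


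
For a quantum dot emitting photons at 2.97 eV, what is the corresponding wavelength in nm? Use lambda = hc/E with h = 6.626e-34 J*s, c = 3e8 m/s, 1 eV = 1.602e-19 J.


Convert energy: E = 2.97 eV = 2.97 * 1.602e-19 = 4.75794e-19 J
lambda = h*c / E = 6.626e-34 * 3e8 / 4.75794e-19
lambda = 4.17786e-07 m = 417.8 nm

417.8


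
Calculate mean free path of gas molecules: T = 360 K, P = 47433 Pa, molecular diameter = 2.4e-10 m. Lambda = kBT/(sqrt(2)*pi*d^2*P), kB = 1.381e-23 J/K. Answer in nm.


Mean free path: lambda = kB*T / (sqrt(2) * pi * d^2 * P)
lambda = 1.381e-23 * 360 / (sqrt(2) * pi * (2.4e-10)^2 * 47433)
lambda = 4.0957e-07 m
lambda = 409.57 nm

409.57


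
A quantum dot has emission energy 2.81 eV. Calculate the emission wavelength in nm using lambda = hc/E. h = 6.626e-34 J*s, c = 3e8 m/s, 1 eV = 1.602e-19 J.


Convert energy: E = 2.81 eV = 2.81 * 1.602e-19 = 4.50162e-19 J
lambda = h*c / E = 6.626e-34 * 3e8 / 4.50162e-19
lambda = 4.41574e-07 m = 441.6 nm

441.6


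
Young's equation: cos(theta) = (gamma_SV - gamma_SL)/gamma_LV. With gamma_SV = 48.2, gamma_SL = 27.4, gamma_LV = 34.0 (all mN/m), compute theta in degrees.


cos(theta) = (gamma_SV - gamma_SL) / gamma_LV
cos(theta) = (48.2 - 27.4) / 34.0
cos(theta) = 0.611765
theta = arccos(0.611765) = 52.28 degrees

52.28


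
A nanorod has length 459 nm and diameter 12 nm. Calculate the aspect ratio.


Aspect ratio AR = length / diameter
AR = 459 / 12
AR = 38.25

38.25


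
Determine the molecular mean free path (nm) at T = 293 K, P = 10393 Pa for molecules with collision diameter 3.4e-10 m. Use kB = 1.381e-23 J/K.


Mean free path: lambda = kB*T / (sqrt(2) * pi * d^2 * P)
lambda = 1.381e-23 * 293 / (sqrt(2) * pi * (3.4e-10)^2 * 10393)
lambda = 7.5805e-07 m
lambda = 758.05 nm

758.05


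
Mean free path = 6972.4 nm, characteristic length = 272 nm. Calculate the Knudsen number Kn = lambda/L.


Knudsen number Kn = lambda / L
Kn = 6972.4 / 272
Kn = 25.6338

25.6338


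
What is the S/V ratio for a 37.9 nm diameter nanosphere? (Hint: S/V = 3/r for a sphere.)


Radius r = 37.9/2 = 18.95 nm
S/V = 3 / r = 3 / 18.95
S/V = 0.1583 nm^-1

0.1583


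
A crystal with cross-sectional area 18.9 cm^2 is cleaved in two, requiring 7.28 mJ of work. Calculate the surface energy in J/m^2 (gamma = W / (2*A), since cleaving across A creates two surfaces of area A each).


Convert: A = 18.9 cm^2 = 0.00189 m^2, W = 7.28 mJ = 0.00728 J
Cleaving exposes two faces of area A, so total new surface = 2*A and gamma = W / (2*A)
gamma = 0.00728 / (2 * 0.00189)
gamma = 1.926 J/m^2

1.926


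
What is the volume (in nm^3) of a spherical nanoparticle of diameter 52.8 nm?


Radius r = 52.8/2 = 26.4 nm
Volume V = (4/3) * pi * r^3
V = (4/3) * pi * (26.4)^3
V = 77072.67 nm^3

77072.67


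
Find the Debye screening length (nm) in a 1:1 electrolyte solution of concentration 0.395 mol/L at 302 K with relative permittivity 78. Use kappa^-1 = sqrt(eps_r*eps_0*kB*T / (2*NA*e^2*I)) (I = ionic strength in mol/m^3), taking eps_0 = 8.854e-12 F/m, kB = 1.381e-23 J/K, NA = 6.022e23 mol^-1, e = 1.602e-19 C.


Ionic strength I = 0.395 * 1^2 * 1000 = 395 mol/m^3
kappa^-1 = sqrt(78 * 8.854e-12 * 1.381e-23 * 302 / (2 * 6.022e23 * (1.602e-19)^2 * 395))
kappa^-1 = 0.486 nm

0.486


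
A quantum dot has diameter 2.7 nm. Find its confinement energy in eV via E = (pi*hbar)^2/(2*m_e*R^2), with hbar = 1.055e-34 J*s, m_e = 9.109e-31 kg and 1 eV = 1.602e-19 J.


Radius R = 2.7/2 = 1.35 nm = 1.35e-09 m
E = (pi * 1.055e-34)^2 / (2 * 9.109e-31 * (1.35e-09)^2)
E(J) = 3.30854e-20
E = E(J) / 1.602e-19 = 0.2065 eV

0.2065


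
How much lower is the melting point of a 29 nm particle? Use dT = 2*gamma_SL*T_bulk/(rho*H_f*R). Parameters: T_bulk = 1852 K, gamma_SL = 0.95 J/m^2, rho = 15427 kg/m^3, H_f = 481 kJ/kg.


Radius R = 29/2 = 14.5 nm = 1.45e-08 m
Convert H_f = 481 kJ/kg = 481000 J/kg
dT = 2 * gamma_SL * T_bulk / (rho * H_f * R)
dT = 2 * 0.95 * 1852 / (15427 * 481000 * 1.45e-08)
dT = 32.7 K

32.7


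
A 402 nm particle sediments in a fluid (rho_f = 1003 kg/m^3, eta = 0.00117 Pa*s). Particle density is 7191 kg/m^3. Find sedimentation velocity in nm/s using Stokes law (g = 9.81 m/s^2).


Radius R = 402/2 nm = 2.01e-07 m
Density difference = 7191 - 1003 = 6188 kg/m^3
v = 2 * R^2 * (rho_p - rho_f) * g / (9 * eta)
v = 2 * (2.01e-07)^2 * 6188 * 9.81 / (9 * 0.00117)
v = 4.65815e-07 m/s = 465.8146 nm/s

465.8146


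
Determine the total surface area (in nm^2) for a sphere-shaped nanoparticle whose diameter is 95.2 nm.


Radius r = 95.2/2 = 47.6 nm
Surface area SA = 4 * pi * r^2
SA = 4 * pi * (47.6)^2
SA = 28472.38 nm^2

28472.38


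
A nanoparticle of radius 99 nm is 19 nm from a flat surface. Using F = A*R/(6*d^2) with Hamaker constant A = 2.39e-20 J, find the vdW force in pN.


Convert to SI: R = 99 nm = 9.9e-08 m, d = 19 nm = 1.9e-08 m
F = A * R / (6 * d^2)
F = 2.39e-20 * 9.9e-08 / (6 * (1.9e-08)^2)
F = 1.09238e-12 N = 1.092 pN

1.092


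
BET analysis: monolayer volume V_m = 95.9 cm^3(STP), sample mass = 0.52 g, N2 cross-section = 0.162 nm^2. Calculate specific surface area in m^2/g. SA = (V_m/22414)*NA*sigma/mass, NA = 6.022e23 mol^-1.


Number of moles in monolayer = V_m / 22414 = 95.9 / 22414 = 0.00427858
Number of molecules = moles * NA = 0.00427858 * 6.022e23
SA = molecules * sigma / mass
SA = (95.9 / 22414) * 6.022e23 * 0.162e-18 / 0.52
SA = 802.7 m^2/g

802.7


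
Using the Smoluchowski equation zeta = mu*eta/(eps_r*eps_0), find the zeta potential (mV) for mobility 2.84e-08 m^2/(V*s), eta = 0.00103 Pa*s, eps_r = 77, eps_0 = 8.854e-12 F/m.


Smoluchowski equation: zeta = mu * eta / (eps_r * eps_0)
zeta = 2.84e-08 * 0.00103 / (77 * 8.854e-12)
zeta = 0.042907 V = 42.91 mV

42.91


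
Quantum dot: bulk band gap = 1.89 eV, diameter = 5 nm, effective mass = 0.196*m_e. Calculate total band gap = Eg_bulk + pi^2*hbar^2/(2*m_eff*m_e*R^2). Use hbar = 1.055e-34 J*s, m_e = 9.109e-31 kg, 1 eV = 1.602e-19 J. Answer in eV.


Radius R = 5/2 nm = 2.5e-09 m
Confinement energy dE = pi^2 * hbar^2 / (2 * m_eff * m_e * R^2)
dE = pi^2 * (1.055e-34)^2 / (2 * 0.196 * 9.109e-31 * (2.5e-09)^2) J, divided by 1.602e-19 J/eV
dE = 0.3073 eV
Total band gap = E_g(bulk) + dE = 1.89 + 0.3073 = 2.1973 eV

2.1973


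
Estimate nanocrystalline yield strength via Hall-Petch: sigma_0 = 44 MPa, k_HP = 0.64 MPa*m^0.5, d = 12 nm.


d = 12 nm = 1.2e-08 m
sqrt(d) = 0.0001095445
Hall-Petch contribution = k / sqrt(d) = 0.64 / 0.0001095445 = 5842.4 MPa
sigma = sigma_0 + k/sqrt(d) = 44 + 5842.4 = 5886.4 MPa

5886.4


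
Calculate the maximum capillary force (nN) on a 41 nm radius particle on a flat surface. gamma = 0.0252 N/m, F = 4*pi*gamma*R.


Convert radius: R = 41 nm = 4.1e-08 m
F = 4 * pi * gamma * R
F = 4 * pi * 0.0252 * 4.1e-08
F = 1.29836e-08 N = 12.9836 nN

12.9836


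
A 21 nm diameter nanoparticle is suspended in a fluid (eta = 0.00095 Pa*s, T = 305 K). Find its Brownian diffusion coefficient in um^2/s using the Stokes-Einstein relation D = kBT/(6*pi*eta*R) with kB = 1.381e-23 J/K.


Radius R = 21/2 = 10.5 nm = 1.05e-08 m
D = kB*T / (6*pi*eta*R)
D = 1.381e-23 * 305 / (6 * pi * 0.00095 * 1.05e-08)
D = 2.24016e-11 m^2/s = 22.402 um^2/s

22.402


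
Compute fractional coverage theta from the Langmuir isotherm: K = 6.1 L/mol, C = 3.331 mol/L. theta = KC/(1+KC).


Langmuir isotherm: theta = K*C / (1 + K*C)
K*C = 6.1 * 3.331 = 20.3191
theta = 20.3191 / (1 + 20.3191) = 20.3191 / 21.3191
theta = 0.9531

0.9531


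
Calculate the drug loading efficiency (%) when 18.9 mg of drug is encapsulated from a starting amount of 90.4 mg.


Drug loading efficiency = (drug loaded / drug initial) * 100
DLE = 18.9 / 90.4 * 100
DLE = 0.2091 * 100
DLE = 20.91%

20.91


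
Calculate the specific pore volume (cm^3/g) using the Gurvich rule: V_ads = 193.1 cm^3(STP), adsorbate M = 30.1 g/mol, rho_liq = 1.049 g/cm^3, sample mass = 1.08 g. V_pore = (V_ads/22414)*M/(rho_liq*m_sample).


Moles adsorbed n = V_ads / 22414 = 193.1 / 22414 = 8.615151e-03 mol
Liquid volume V_liq = n * M / rho_liq = 8.615151e-03 * 30.1 / 1.049 = 0.24720 cm^3
Specific pore volume V_pore = V_liq / m_sample = 0.24720 / 1.08
V_pore = 0.2289 cm^3/g

0.2289


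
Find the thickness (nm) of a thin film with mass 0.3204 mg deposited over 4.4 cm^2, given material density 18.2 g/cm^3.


Convert: m = 0.3204 mg = 3.2040e-07 kg, A = 4.4 cm^2 = 4.4000e-04 m^2, rho = 18.2 g/cm^3 = 18200 kg/m^3
t = m / (A * rho)
t = 3.2040e-07 / (4.4000e-04 * 18200)
t = 4.0010e-08 m = 40.0 nm

40.0


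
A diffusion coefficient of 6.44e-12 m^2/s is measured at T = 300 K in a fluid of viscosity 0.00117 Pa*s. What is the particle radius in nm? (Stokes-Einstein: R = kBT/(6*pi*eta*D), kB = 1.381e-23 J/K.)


Stokes-Einstein: R = kB*T / (6*pi*eta*D)
R = 1.381e-23 * 300 / (6 * pi * 0.00117 * 6.44e-12)
R = 2.91704e-08 m = 29.17 nm

29.17


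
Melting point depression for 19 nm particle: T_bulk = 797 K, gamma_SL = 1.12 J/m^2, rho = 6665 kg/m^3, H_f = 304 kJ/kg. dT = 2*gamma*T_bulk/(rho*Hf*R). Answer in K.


Radius R = 19/2 = 9.5 nm = 9.5e-09 m
Convert H_f = 304 kJ/kg = 304000 J/kg
dT = 2 * gamma_SL * T_bulk / (rho * H_f * R)
dT = 2 * 1.12 * 797 / (6665 * 304000 * 9.5e-09)
dT = 92.7 K

92.7


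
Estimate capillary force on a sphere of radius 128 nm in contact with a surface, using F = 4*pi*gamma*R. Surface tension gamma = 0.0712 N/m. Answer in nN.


Convert radius: R = 128 nm = 1.28e-07 m
F = 4 * pi * gamma * R
F = 4 * pi * 0.0712 * 1.28e-07
F = 1.14525e-07 N = 114.5249 nN

114.5249


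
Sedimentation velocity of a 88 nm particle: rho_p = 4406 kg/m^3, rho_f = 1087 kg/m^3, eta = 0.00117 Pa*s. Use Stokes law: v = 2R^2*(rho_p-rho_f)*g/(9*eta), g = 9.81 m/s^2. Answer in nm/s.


Radius R = 88/2 nm = 4.4e-08 m
Density difference = 4406 - 1087 = 3319 kg/m^3
v = 2 * R^2 * (rho_p - rho_f) * g / (9 * eta)
v = 2 * (4.4e-08)^2 * 3319 * 9.81 / (9 * 0.00117)
v = 1.19725e-08 m/s = 11.9725 nm/s

11.9725


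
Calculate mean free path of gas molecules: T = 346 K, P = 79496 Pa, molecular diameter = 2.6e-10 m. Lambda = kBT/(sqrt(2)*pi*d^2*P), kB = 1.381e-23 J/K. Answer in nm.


Mean free path: lambda = kB*T / (sqrt(2) * pi * d^2 * P)
lambda = 1.381e-23 * 346 / (sqrt(2) * pi * (2.6e-10)^2 * 79496)
lambda = 2.0013e-07 m
lambda = 200.13 nm

200.13


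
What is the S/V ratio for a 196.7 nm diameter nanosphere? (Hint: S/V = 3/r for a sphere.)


Radius r = 196.7/2 = 98.35 nm
S/V = 3 / r = 3 / 98.35
S/V = 0.0305 nm^-1

0.0305


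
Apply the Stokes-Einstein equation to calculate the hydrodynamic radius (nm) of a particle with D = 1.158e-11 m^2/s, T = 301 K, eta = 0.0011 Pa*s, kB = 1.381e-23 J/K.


Stokes-Einstein: R = kB*T / (6*pi*eta*D)
R = 1.381e-23 * 301 / (6 * pi * 0.0011 * 1.158e-11)
R = 1.73124e-08 m = 17.31 nm

17.31


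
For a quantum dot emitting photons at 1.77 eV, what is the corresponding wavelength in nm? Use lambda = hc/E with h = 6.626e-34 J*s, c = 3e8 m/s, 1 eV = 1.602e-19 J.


Convert energy: E = 1.77 eV = 1.77 * 1.602e-19 = 2.83554e-19 J
lambda = h*c / E = 6.626e-34 * 3e8 / 2.83554e-19
lambda = 7.0103e-07 m = 701.0 nm

701.0


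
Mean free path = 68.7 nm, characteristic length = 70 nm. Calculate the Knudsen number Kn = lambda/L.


Knudsen number Kn = lambda / L
Kn = 68.7 / 70
Kn = 0.9814

0.9814


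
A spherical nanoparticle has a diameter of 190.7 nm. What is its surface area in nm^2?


Radius r = 190.7/2 = 95.35 nm
Surface area SA = 4 * pi * r^2
SA = 4 * pi * (95.35)^2
SA = 114248.7 nm^2

114248.7


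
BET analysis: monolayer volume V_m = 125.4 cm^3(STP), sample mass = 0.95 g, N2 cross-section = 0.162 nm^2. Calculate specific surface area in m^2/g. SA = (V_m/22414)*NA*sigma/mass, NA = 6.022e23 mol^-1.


Number of moles in monolayer = V_m / 22414 = 125.4 / 22414 = 0.00559472
Number of molecules = moles * NA = 0.00559472 * 6.022e23
SA = molecules * sigma / mass
SA = (125.4 / 22414) * 6.022e23 * 0.162e-18 / 0.95
SA = 574.5 m^2/g

574.5


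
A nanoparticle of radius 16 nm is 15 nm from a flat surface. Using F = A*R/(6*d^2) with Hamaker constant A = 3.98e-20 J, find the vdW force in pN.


Convert to SI: R = 16 nm = 1.6e-08 m, d = 15 nm = 1.5e-08 m
F = A * R / (6 * d^2)
F = 3.98e-20 * 1.6e-08 / (6 * (1.5e-08)^2)
F = 4.71704e-13 N = 0.472 pN

0.472


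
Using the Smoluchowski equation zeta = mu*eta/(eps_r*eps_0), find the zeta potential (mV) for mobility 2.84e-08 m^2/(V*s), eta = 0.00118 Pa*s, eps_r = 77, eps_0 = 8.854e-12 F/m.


Smoluchowski equation: zeta = mu * eta / (eps_r * eps_0)
zeta = 2.84e-08 * 0.00118 / (77 * 8.854e-12)
zeta = 0.049155 V = 49.16 mV

49.16


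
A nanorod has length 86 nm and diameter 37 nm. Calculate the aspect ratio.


Aspect ratio AR = length / diameter
AR = 86 / 37
AR = 2.32

2.32


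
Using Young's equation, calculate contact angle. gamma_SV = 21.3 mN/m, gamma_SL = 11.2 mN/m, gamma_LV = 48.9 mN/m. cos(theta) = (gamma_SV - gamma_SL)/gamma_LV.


cos(theta) = (gamma_SV - gamma_SL) / gamma_LV
cos(theta) = (21.3 - 11.2) / 48.9
cos(theta) = 0.206544
theta = arccos(0.206544) = 78.08 degrees

78.08


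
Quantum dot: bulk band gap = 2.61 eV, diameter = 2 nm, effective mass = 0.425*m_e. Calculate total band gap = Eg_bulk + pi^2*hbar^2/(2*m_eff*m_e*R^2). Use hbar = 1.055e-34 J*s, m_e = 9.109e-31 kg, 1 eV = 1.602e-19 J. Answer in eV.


Radius R = 2/2 nm = 1e-09 m
Confinement energy dE = pi^2 * hbar^2 / (2 * m_eff * m_e * R^2)
dE = pi^2 * (1.055e-34)^2 / (2 * 0.425 * 9.109e-31 * (1e-09)^2) J, divided by 1.602e-19 J/eV
dE = 0.8856 eV
Total band gap = E_g(bulk) + dE = 2.61 + 0.8856 = 3.4956 eV

3.4956


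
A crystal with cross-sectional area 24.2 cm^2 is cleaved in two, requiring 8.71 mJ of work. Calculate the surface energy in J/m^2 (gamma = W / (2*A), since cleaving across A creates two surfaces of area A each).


Convert: A = 24.2 cm^2 = 0.00242 m^2, W = 8.71 mJ = 0.00871 J
Cleaving exposes two faces of area A, so total new surface = 2*A and gamma = W / (2*A)
gamma = 0.00871 / (2 * 0.00242)
gamma = 1.8 J/m^2

1.8


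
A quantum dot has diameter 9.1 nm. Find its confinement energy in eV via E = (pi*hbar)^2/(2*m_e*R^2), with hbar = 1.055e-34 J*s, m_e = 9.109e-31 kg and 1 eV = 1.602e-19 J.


Radius R = 9.1/2 = 4.55 nm = 4.55e-09 m
E = (pi * 1.055e-34)^2 / (2 * 9.109e-31 * (4.55e-09)^2)
E(J) = 2.9126e-21
E = E(J) / 1.602e-19 = 0.0182 eV

0.0182


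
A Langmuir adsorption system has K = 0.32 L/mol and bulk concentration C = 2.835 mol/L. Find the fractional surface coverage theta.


Langmuir isotherm: theta = K*C / (1 + K*C)
K*C = 0.32 * 2.835 = 0.9072
theta = 0.9072 / (1 + 0.9072) = 0.9072 / 1.9072
theta = 0.4757

0.4757


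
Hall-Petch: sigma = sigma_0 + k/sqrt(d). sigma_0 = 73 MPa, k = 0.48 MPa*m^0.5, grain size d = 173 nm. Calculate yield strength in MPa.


d = 173 nm = 1.73e-07 m
sqrt(d) = 0.0004159327
Hall-Petch contribution = k / sqrt(d) = 0.48 / 0.0004159327 = 1154.0 MPa
sigma = sigma_0 + k/sqrt(d) = 73 + 1154.0 = 1227.0 MPa

1227.0


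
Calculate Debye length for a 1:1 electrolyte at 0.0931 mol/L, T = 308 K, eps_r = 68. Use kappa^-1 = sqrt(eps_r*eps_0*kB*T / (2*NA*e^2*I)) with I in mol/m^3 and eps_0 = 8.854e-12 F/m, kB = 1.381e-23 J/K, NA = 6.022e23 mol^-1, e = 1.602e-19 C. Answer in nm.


Ionic strength I = 0.0931 * 1^2 * 1000 = 93.1 mol/m^3
kappa^-1 = sqrt(68 * 8.854e-12 * 1.381e-23 * 308 / (2 * 6.022e23 * (1.602e-19)^2 * 93.1))
kappa^-1 = 0.943 nm

0.943


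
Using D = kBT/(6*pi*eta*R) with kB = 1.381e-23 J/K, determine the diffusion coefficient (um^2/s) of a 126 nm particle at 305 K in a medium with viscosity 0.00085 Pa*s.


Radius R = 126/2 = 63 nm = 6.3e-08 m
D = kB*T / (6*pi*eta*R)
D = 1.381e-23 * 305 / (6 * pi * 0.00085 * 6.3e-08)
D = 4.17285e-12 m^2/s = 4.173 um^2/s

4.173


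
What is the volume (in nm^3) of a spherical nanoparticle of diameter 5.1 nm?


Radius r = 5.1/2 = 2.55 nm
Volume V = (4/3) * pi * r^3
V = (4/3) * pi * (2.55)^3
V = 69.46 nm^3

69.46


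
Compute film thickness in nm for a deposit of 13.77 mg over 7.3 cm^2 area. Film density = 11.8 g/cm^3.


Convert: m = 13.77 mg = 1.3770e-05 kg, A = 7.3 cm^2 = 7.3000e-04 m^2, rho = 11.8 g/cm^3 = 11800 kg/m^3
t = m / (A * rho)
t = 1.3770e-05 / (7.3000e-04 * 11800)
t = 1.5986e-06 m = 1598.6 nm

1598.6


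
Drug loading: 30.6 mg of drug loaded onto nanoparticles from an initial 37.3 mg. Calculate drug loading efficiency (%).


Drug loading efficiency = (drug loaded / drug initial) * 100
DLE = 30.6 / 37.3 * 100
DLE = 0.8204 * 100
DLE = 82.04%

82.04


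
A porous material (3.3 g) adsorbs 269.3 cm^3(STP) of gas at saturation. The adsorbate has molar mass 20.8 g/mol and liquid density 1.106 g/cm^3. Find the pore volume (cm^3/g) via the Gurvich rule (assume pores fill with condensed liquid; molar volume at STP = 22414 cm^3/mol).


Moles adsorbed n = V_ads / 22414 = 269.3 / 22414 = 1.201481e-02 mol
Liquid volume V_liq = n * M / rho_liq = 1.201481e-02 * 20.8 / 1.106 = 0.22596 cm^3
Specific pore volume V_pore = V_liq / m_sample = 0.22596 / 3.3
V_pore = 0.0685 cm^3/g

0.0685


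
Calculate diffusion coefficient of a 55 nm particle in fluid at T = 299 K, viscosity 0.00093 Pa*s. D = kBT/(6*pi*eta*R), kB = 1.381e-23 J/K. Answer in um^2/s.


Radius R = 55/2 = 27.5 nm = 2.75e-08 m
D = kB*T / (6*pi*eta*R)
D = 1.381e-23 * 299 / (6 * pi * 0.00093 * 2.75e-08)
D = 8.56541e-12 m^2/s = 8.565 um^2/s

8.565


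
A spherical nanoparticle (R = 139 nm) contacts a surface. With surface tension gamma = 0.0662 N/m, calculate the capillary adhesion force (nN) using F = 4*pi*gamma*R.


Convert radius: R = 139 nm = 1.39e-07 m
F = 4 * pi * gamma * R
F = 4 * pi * 0.0662 * 1.39e-07
F = 1.15633e-07 N = 115.6332 nN

115.6332


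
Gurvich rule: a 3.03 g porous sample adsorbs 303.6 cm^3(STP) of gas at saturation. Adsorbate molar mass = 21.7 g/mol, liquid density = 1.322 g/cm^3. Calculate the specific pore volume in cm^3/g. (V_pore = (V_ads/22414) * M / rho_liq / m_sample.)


Moles adsorbed n = V_ads / 22414 = 303.6 / 22414 = 1.354511e-02 mol
Liquid volume V_liq = n * M / rho_liq = 1.354511e-02 * 21.7 / 1.322 = 0.22234 cm^3
Specific pore volume V_pore = V_liq / m_sample = 0.22234 / 3.03
V_pore = 0.0734 cm^3/g

0.0734


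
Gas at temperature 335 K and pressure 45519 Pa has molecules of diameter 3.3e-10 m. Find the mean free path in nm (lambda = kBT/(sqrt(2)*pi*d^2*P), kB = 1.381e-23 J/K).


Mean free path: lambda = kB*T / (sqrt(2) * pi * d^2 * P)
lambda = 1.381e-23 * 335 / (sqrt(2) * pi * (3.3e-10)^2 * 45519)
lambda = 2.10065e-07 m
lambda = 210.06 nm

210.06


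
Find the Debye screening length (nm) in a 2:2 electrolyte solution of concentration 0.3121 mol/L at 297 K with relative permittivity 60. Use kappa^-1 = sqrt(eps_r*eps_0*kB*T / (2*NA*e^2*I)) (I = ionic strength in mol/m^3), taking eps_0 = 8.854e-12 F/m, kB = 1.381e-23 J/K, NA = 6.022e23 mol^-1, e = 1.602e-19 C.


Ionic strength I = 0.3121 * 2^2 * 1000 = 1248.4 mol/m^3
kappa^-1 = sqrt(60 * 8.854e-12 * 1.381e-23 * 297 / (2 * 6.022e23 * (1.602e-19)^2 * 1248.4))
kappa^-1 = 0.238 nm

0.238


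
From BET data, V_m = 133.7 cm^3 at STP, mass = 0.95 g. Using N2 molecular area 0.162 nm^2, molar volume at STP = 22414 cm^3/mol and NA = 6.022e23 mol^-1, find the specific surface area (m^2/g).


Number of moles in monolayer = V_m / 22414 = 133.7 / 22414 = 0.00596502
Number of molecules = moles * NA = 0.00596502 * 6.022e23
SA = molecules * sigma / mass
SA = (133.7 / 22414) * 6.022e23 * 0.162e-18 / 0.95
SA = 612.6 m^2/g

612.6


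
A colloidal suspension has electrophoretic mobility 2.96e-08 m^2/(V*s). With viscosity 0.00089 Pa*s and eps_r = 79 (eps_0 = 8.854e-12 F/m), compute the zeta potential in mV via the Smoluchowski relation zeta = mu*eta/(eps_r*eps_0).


Smoluchowski equation: zeta = mu * eta / (eps_r * eps_0)
zeta = 2.96e-08 * 0.00089 / (79 * 8.854e-12)
zeta = 0.037663 V = 37.66 mV

37.66


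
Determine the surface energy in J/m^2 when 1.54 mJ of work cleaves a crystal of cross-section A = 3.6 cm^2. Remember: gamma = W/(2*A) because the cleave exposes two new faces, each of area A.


Convert: A = 3.6 cm^2 = 0.00036 m^2, W = 1.54 mJ = 0.00154 J
Cleaving exposes two faces of area A, so total new surface = 2*A and gamma = W / (2*A)
gamma = 0.00154 / (2 * 0.00036)
gamma = 2.139 J/m^2

2.139


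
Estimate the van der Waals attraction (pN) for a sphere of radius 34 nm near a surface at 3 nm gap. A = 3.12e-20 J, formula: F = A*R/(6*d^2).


Convert to SI: R = 34 nm = 3.4e-08 m, d = 3 nm = 3e-09 m
F = A * R / (6 * d^2)
F = 3.12e-20 * 3.4e-08 / (6 * (3e-09)^2)
F = 1.96444e-11 N = 19.644 pN

19.644


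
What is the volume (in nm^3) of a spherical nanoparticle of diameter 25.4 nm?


Radius r = 25.4/2 = 12.7 nm
Volume V = (4/3) * pi * r^3
V = (4/3) * pi * (12.7)^3
V = 8580.25 nm^3

8580.25


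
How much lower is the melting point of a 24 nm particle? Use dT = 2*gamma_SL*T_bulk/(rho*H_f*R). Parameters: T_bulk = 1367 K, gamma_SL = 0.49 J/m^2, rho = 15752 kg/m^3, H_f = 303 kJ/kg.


Radius R = 24/2 = 12 nm = 1.2e-08 m
Convert H_f = 303 kJ/kg = 303000 J/kg
dT = 2 * gamma_SL * T_bulk / (rho * H_f * R)
dT = 2 * 0.49 * 1367 / (15752 * 303000 * 1.2e-08)
dT = 23.4 K

23.4


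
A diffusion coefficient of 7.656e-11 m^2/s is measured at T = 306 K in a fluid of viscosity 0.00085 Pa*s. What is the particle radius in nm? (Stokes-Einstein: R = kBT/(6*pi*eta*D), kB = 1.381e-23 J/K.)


Stokes-Einstein: R = kB*T / (6*pi*eta*D)
R = 1.381e-23 * 306 / (6 * pi * 0.00085 * 7.656e-11)
R = 3.44503e-09 m = 3.45 nm

3.45


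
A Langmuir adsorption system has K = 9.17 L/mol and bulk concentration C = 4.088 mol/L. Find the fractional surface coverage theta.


Langmuir isotherm: theta = K*C / (1 + K*C)
K*C = 9.17 * 4.088 = 37.48696
theta = 37.48696 / (1 + 37.48696) = 37.48696 / 38.48696
theta = 0.974

0.974


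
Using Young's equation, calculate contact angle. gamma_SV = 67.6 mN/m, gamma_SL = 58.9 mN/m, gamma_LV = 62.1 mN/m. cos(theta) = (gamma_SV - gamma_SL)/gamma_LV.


cos(theta) = (gamma_SV - gamma_SL) / gamma_LV
cos(theta) = (67.6 - 58.9) / 62.1
cos(theta) = 0.140097
theta = arccos(0.140097) = 81.95 degrees

81.95


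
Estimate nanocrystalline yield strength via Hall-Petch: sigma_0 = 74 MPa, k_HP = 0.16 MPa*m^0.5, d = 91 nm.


d = 91 nm = 9.1e-08 m
sqrt(d) = 0.0003016621
Hall-Petch contribution = k / sqrt(d) = 0.16 / 0.0003016621 = 530.4 MPa
sigma = sigma_0 + k/sqrt(d) = 74 + 530.4 = 604.4 MPa

604.4


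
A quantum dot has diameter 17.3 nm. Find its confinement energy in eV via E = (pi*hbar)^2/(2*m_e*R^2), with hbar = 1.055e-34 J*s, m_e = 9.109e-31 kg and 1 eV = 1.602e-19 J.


Radius R = 17.3/2 = 8.65 nm = 8.65e-09 m
E = (pi * 1.055e-34)^2 / (2 * 9.109e-31 * (8.65e-09)^2)
E(J) = 8.05883e-22
E = E(J) / 1.602e-19 = 0.005 eV

0.005


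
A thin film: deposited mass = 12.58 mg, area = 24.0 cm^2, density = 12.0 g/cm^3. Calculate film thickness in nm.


Convert: m = 12.58 mg = 1.2580e-05 kg, A = 24.0 cm^2 = 2.4000e-03 m^2, rho = 12.0 g/cm^3 = 12000 kg/m^3
t = m / (A * rho)
t = 1.2580e-05 / (2.4000e-03 * 12000)
t = 4.3681e-07 m = 436.8 nm

436.8


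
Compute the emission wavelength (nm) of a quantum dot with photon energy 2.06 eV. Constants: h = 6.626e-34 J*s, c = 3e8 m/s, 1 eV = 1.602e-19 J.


Convert energy: E = 2.06 eV = 2.06 * 1.602e-19 = 3.30012e-19 J
lambda = h*c / E = 6.626e-34 * 3e8 / 3.30012e-19
lambda = 6.02342e-07 m = 602.3 nm

602.3


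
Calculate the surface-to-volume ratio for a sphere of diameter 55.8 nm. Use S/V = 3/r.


Radius r = 55.8/2 = 27.9 nm
S/V = 3 / r = 3 / 27.9
S/V = 0.1075 nm^-1

0.1075


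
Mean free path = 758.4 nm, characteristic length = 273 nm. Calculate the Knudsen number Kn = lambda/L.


Knudsen number Kn = lambda / L
Kn = 758.4 / 273
Kn = 2.778

2.778


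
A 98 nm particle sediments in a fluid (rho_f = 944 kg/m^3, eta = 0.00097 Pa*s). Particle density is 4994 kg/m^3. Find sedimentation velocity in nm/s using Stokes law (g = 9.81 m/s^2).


Radius R = 98/2 nm = 4.9e-08 m
Density difference = 4994 - 944 = 4050 kg/m^3
v = 2 * R^2 * (rho_p - rho_f) * g / (9 * eta)
v = 2 * (4.9e-08)^2 * 4050 * 9.81 / (9 * 0.00097)
v = 2.18541e-08 m/s = 21.8541 nm/s

21.8541


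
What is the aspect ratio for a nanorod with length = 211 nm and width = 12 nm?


Aspect ratio AR = length / diameter
AR = 211 / 12
AR = 17.58

17.58


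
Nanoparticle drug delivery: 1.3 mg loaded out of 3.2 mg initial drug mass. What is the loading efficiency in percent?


Drug loading efficiency = (drug loaded / drug initial) * 100
DLE = 1.3 / 3.2 * 100
DLE = 0.4062 * 100
DLE = 40.62%

40.62


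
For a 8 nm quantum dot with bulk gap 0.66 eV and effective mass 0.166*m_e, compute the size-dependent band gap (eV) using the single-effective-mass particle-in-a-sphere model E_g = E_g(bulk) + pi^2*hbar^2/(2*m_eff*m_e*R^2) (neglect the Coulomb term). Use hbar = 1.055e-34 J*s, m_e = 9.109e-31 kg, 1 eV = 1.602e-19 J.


Radius R = 8/2 nm = 4e-09 m
Confinement energy dE = pi^2 * hbar^2 / (2 * m_eff * m_e * R^2)
dE = pi^2 * (1.055e-34)^2 / (2 * 0.166 * 9.109e-31 * (4e-09)^2) J, divided by 1.602e-19 J/eV
dE = 0.1417 eV
Total band gap = E_g(bulk) + dE = 0.66 + 0.1417 = 0.8017 eV

0.8017


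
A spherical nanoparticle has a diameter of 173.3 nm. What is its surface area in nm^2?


Radius r = 173.3/2 = 86.65 nm
Surface area SA = 4 * pi * r^2
SA = 4 * pi * (86.65)^2
SA = 94351.11 nm^2

94351.11


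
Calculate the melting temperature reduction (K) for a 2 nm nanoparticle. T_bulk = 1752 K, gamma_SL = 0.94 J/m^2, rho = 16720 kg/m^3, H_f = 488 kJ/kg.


Radius R = 2/2 = 1 nm = 1e-09 m
Convert H_f = 488 kJ/kg = 488000 J/kg
dT = 2 * gamma_SL * T_bulk / (rho * H_f * R)
dT = 2 * 0.94 * 1752 / (16720 * 488000 * 1e-09)
dT = 403.7 K

403.7


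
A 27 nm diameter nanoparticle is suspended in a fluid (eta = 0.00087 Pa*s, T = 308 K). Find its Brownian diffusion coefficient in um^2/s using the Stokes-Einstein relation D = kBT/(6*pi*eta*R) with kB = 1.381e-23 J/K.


Radius R = 27/2 = 13.5 nm = 1.35e-08 m
D = kB*T / (6*pi*eta*R)
D = 1.381e-23 * 308 / (6 * pi * 0.00087 * 1.35e-08)
D = 1.92128e-11 m^2/s = 19.213 um^2/s

19.213


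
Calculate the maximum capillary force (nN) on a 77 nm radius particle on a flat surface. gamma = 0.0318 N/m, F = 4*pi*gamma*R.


Convert radius: R = 77 nm = 7.7e-08 m
F = 4 * pi * gamma * R
F = 4 * pi * 0.0318 * 7.7e-08
F = 3.077e-08 N = 30.77 nN

30.77


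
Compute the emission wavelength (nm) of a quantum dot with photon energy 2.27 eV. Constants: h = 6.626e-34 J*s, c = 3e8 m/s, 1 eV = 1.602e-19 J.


Convert energy: E = 2.27 eV = 2.27 * 1.602e-19 = 3.63654e-19 J
lambda = h*c / E = 6.626e-34 * 3e8 / 3.63654e-19
lambda = 5.46618e-07 m = 546.6 nm

546.6


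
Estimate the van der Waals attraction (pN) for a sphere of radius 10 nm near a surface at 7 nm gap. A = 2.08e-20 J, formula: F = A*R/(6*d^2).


Convert to SI: R = 10 nm = 1e-08 m, d = 7 nm = 7e-09 m
F = A * R / (6 * d^2)
F = 2.08e-20 * 1e-08 / (6 * (7e-09)^2)
F = 7.07483e-13 N = 0.707 pN

0.707


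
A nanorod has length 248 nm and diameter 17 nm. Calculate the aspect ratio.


Aspect ratio AR = length / diameter
AR = 248 / 17
AR = 14.59

14.59


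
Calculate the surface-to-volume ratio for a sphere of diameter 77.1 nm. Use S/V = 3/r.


Radius r = 77.1/2 = 38.55 nm
S/V = 3 / r = 3 / 38.55
S/V = 0.0778 nm^-1

0.0778


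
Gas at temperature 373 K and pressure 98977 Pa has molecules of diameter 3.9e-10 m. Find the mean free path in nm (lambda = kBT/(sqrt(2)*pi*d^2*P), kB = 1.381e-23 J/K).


Mean free path: lambda = kB*T / (sqrt(2) * pi * d^2 * P)
lambda = 1.381e-23 * 373 / (sqrt(2) * pi * (3.9e-10)^2 * 98977)
lambda = 7.70148e-08 m
lambda = 77.01 nm

77.01


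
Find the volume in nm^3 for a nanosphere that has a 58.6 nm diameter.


Radius r = 58.6/2 = 29.3 nm
Volume V = (4/3) * pi * r^3
V = (4/3) * pi * (29.3)^3
V = 105363.81 nm^3

105363.81


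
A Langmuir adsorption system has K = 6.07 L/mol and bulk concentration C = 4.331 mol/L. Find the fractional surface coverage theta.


Langmuir isotherm: theta = K*C / (1 + K*C)
K*C = 6.07 * 4.331 = 26.28917
theta = 26.28917 / (1 + 26.28917) = 26.28917 / 27.28917
theta = 0.9634

0.9634


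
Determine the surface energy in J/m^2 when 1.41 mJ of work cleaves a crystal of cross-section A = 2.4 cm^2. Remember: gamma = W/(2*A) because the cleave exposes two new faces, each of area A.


Convert: A = 2.4 cm^2 = 0.00024 m^2, W = 1.41 mJ = 0.00141 J
Cleaving exposes two faces of area A, so total new surface = 2*A and gamma = W / (2*A)
gamma = 0.00141 / (2 * 0.00024)
gamma = 2.938 J/m^2

2.938


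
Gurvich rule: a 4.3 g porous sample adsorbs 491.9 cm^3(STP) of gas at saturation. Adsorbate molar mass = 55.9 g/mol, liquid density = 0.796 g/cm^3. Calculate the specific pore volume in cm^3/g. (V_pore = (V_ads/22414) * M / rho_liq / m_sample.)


Moles adsorbed n = V_ads / 22414 = 491.9 / 22414 = 2.194611e-02 mol
Liquid volume V_liq = n * M / rho_liq = 2.194611e-02 * 55.9 / 0.796 = 1.54119 cm^3
Specific pore volume V_pore = V_liq / m_sample = 1.54119 / 4.3
V_pore = 0.3584 cm^3/g

0.3584


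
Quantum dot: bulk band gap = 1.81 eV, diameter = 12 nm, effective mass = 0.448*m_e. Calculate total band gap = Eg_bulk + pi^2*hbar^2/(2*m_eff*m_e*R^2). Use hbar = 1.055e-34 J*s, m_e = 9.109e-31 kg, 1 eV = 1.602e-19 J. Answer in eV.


Radius R = 12/2 nm = 6e-09 m
Confinement energy dE = pi^2 * hbar^2 / (2 * m_eff * m_e * R^2)
dE = pi^2 * (1.055e-34)^2 / (2 * 0.448 * 9.109e-31 * (6e-09)^2) J, divided by 1.602e-19 J/eV
dE = 0.0233 eV
Total band gap = E_g(bulk) + dE = 1.81 + 0.0233 = 1.8333 eV

1.8333


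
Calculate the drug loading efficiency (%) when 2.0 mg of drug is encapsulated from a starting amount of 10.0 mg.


Drug loading efficiency = (drug loaded / drug initial) * 100
DLE = 2.0 / 10.0 * 100
DLE = 0.2 * 100
DLE = 20.0%

20.0


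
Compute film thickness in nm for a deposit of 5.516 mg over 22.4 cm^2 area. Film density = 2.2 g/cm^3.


Convert: m = 5.516 mg = 5.5160e-06 kg, A = 22.4 cm^2 = 2.2400e-03 m^2, rho = 2.2 g/cm^3 = 2200 kg/m^3
t = m / (A * rho)
t = 5.5160e-06 / (2.2400e-03 * 2200)
t = 1.1193e-06 m = 1119.3 nm

1119.3


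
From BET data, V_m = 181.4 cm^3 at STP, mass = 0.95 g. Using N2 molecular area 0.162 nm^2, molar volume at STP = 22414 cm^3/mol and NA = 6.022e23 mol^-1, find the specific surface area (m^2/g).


Number of moles in monolayer = V_m / 22414 = 181.4 / 22414 = 0.00809316
Number of molecules = moles * NA = 0.00809316 * 6.022e23
SA = molecules * sigma / mass
SA = (181.4 / 22414) * 6.022e23 * 0.162e-18 / 0.95
SA = 831.1 m^2/g

831.1


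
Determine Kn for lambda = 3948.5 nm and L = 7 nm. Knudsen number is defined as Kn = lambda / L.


Knudsen number Kn = lambda / L
Kn = 3948.5 / 7
Kn = 564.0714

564.0714


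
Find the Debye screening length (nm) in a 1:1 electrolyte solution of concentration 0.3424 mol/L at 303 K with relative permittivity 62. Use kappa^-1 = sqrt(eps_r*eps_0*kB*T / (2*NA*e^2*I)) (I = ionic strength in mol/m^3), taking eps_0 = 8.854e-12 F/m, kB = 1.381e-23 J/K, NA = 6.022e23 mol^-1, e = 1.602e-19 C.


Ionic strength I = 0.3424 * 1^2 * 1000 = 342.4 mol/m^3
kappa^-1 = sqrt(62 * 8.854e-12 * 1.381e-23 * 303 / (2 * 6.022e23 * (1.602e-19)^2 * 342.4))
kappa^-1 = 0.466 nm

0.466


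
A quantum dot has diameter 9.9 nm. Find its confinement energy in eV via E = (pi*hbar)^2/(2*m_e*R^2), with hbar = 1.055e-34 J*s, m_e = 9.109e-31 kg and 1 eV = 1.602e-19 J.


Radius R = 9.9/2 = 4.95 nm = 4.95e-09 m
E = (pi * 1.055e-34)^2 / (2 * 9.109e-31 * (4.95e-09)^2)
E(J) = 2.4609e-21
E = E(J) / 1.602e-19 = 0.0154 eV

0.0154


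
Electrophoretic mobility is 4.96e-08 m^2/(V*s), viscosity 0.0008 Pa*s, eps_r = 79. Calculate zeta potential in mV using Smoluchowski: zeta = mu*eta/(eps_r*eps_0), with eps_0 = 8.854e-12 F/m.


Smoluchowski equation: zeta = mu * eta / (eps_r * eps_0)
zeta = 4.96e-08 * 0.0008 / (79 * 8.854e-12)
zeta = 0.056729 V = 56.73 mV

56.73


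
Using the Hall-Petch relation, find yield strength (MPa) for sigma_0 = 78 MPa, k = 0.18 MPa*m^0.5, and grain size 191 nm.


d = 191 nm = 1.91e-07 m
sqrt(d) = 0.0004370355
Hall-Petch contribution = k / sqrt(d) = 0.18 / 0.0004370355 = 411.9 MPa
sigma = sigma_0 + k/sqrt(d) = 78 + 411.9 = 489.9 MPa

489.9


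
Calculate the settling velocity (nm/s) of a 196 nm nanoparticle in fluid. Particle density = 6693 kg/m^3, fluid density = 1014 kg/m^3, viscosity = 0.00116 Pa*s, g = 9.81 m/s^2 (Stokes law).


Radius R = 196/2 nm = 9.8e-08 m
Density difference = 6693 - 1014 = 5679 kg/m^3
v = 2 * R^2 * (rho_p - rho_f) * g / (9 * eta)
v = 2 * (9.8e-08)^2 * 5679 * 9.81 / (9 * 0.00116)
v = 1.025e-07 m/s = 102.4997 nm/s

102.4997


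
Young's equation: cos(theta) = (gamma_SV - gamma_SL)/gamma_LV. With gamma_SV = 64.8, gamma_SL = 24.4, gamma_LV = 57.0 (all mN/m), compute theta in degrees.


cos(theta) = (gamma_SV - gamma_SL) / gamma_LV
cos(theta) = (64.8 - 24.4) / 57.0
cos(theta) = 0.708772
theta = arccos(0.708772) = 44.86 degrees

44.86


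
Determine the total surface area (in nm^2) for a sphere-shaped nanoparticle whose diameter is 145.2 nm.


Radius r = 145.2/2 = 72.6 nm
Surface area SA = 4 * pi * r^2
SA = 4 * pi * (72.6)^2
SA = 66234.32 nm^2

66234.32


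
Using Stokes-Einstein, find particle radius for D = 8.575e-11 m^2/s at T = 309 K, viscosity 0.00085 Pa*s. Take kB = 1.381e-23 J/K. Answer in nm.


Stokes-Einstein: R = kB*T / (6*pi*eta*D)
R = 1.381e-23 * 309 / (6 * pi * 0.00085 * 8.575e-11)
R = 3.10598e-09 m = 3.11 nm

3.11


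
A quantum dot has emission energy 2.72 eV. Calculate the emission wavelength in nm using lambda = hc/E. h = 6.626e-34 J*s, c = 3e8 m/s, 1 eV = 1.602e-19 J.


Convert energy: E = 2.72 eV = 2.72 * 1.602e-19 = 4.35744e-19 J
lambda = h*c / E = 6.626e-34 * 3e8 / 4.35744e-19
lambda = 4.56185e-07 m = 456.2 nm

456.2


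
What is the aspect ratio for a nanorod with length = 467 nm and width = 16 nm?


Aspect ratio AR = length / diameter
AR = 467 / 16
AR = 29.19

29.19


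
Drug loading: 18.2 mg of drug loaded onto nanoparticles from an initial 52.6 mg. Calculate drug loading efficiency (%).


Drug loading efficiency = (drug loaded / drug initial) * 100
DLE = 18.2 / 52.6 * 100
DLE = 0.346 * 100
DLE = 34.6%

34.6


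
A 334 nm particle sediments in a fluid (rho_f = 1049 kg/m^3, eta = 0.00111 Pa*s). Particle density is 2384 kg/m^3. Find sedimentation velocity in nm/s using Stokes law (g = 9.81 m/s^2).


Radius R = 334/2 nm = 1.67e-07 m
Density difference = 2384 - 1049 = 1335 kg/m^3
v = 2 * R^2 * (rho_p - rho_f) * g / (9 * eta)
v = 2 * (1.67e-07)^2 * 1335 * 9.81 / (9 * 0.00111)
v = 7.31219e-08 m/s = 73.1219 nm/s

73.1219


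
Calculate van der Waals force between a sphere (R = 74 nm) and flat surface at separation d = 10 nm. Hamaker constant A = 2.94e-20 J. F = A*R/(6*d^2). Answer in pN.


Convert to SI: R = 74 nm = 7.4e-08 m, d = 10 nm = 1e-08 m
F = A * R / (6 * d^2)
F = 2.94e-20 * 7.4e-08 / (6 * (1e-08)^2)
F = 3.626e-12 N = 3.626 pN

3.626


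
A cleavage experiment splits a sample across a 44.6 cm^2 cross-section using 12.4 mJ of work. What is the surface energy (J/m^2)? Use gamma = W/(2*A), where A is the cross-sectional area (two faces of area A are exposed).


Convert: A = 44.6 cm^2 = 0.00446 m^2, W = 12.4 mJ = 0.0124 J
Cleaving exposes two faces of area A, so total new surface = 2*A and gamma = W / (2*A)
gamma = 0.0124 / (2 * 0.00446)
gamma = 1.39 J/m^2

1.39


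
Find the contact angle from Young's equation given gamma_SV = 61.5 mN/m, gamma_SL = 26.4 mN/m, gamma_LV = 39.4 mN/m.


cos(theta) = (gamma_SV - gamma_SL) / gamma_LV
cos(theta) = (61.5 - 26.4) / 39.4
cos(theta) = 0.890863
theta = arccos(0.890863) = 27.02 degrees

27.02


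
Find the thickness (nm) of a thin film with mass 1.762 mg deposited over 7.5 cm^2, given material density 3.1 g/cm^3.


Convert: m = 1.762 mg = 1.7620e-06 kg, A = 7.5 cm^2 = 7.5000e-04 m^2, rho = 3.1 g/cm^3 = 3100 kg/m^3
t = m / (A * rho)
t = 1.7620e-06 / (7.5000e-04 * 3100)
t = 7.5785e-07 m = 757.8 nm

757.8


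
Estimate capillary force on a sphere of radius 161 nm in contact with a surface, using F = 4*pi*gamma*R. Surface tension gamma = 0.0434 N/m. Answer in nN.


Convert radius: R = 161 nm = 1.61e-07 m
F = 4 * pi * gamma * R
F = 4 * pi * 0.0434 * 1.61e-07
F = 8.78063e-08 N = 87.8063 nN

87.8063


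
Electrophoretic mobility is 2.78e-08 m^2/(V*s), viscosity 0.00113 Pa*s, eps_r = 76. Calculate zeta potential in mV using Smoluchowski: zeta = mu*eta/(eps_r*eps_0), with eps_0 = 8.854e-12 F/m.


Smoluchowski equation: zeta = mu * eta / (eps_r * eps_0)
zeta = 2.78e-08 * 0.00113 / (76 * 8.854e-12)
zeta = 0.046684 V = 46.68 mV

46.68


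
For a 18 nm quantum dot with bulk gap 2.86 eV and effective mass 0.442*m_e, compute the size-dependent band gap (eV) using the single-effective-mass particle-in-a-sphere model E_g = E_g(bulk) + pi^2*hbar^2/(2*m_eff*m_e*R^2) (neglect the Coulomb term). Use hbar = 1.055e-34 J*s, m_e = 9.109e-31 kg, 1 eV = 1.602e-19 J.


Radius R = 18/2 nm = 9e-09 m
Confinement energy dE = pi^2 * hbar^2 / (2 * m_eff * m_e * R^2)
dE = pi^2 * (1.055e-34)^2 / (2 * 0.442 * 9.109e-31 * (9e-09)^2) J, divided by 1.602e-19 J/eV
dE = 0.0105 eV
Total band gap = E_g(bulk) + dE = 2.86 + 0.0105 = 2.8705 eV

2.8705


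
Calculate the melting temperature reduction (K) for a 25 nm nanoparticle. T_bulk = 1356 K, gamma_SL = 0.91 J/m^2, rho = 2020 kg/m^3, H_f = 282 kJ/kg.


Radius R = 25/2 = 12.5 nm = 1.25e-08 m
Convert H_f = 282 kJ/kg = 282000 J/kg
dT = 2 * gamma_SL * T_bulk / (rho * H_f * R)
dT = 2 * 0.91 * 1356 / (2020 * 282000 * 1.25e-08)
dT = 346.6 K

346.6


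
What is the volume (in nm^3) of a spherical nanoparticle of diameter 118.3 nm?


Radius r = 118.3/2 = 59.15 nm
Volume V = (4/3) * pi * r^3
V = (4/3) * pi * (59.15)^3
V = 866867.77 nm^3

866867.77


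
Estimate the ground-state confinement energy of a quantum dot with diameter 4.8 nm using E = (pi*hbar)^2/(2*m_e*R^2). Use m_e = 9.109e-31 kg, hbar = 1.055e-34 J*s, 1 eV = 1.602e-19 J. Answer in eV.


Radius R = 4.8/2 = 2.4 nm = 2.4e-09 m
E = (pi * 1.055e-34)^2 / (2 * 9.109e-31 * (2.4e-09)^2)
E(J) = 1.04684e-20
E = E(J) / 1.602e-19 = 0.0653 eV

0.0653


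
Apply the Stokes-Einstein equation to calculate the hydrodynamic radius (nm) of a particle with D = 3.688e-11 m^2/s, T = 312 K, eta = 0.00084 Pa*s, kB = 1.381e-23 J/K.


Stokes-Einstein: R = kB*T / (6*pi*eta*D)
R = 1.381e-23 * 312 / (6 * pi * 0.00084 * 3.688e-11)
R = 7.37865e-09 m = 7.38 nm

7.38


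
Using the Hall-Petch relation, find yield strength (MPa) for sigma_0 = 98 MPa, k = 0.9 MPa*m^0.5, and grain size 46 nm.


d = 46 nm = 4.6e-08 m
sqrt(d) = 0.0002144761
Hall-Petch contribution = k / sqrt(d) = 0.9 / 0.0002144761 = 4196.3 MPa
sigma = sigma_0 + k/sqrt(d) = 98 + 4196.3 = 4294.3 MPa

4294.3


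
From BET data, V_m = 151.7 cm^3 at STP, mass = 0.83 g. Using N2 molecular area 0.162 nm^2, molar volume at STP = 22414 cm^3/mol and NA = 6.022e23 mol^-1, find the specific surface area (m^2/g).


Number of moles in monolayer = V_m / 22414 = 151.7 / 22414 = 0.00676809
Number of molecules = moles * NA = 0.00676809 * 6.022e23
SA = molecules * sigma / mass
SA = (151.7 / 22414) * 6.022e23 * 0.162e-18 / 0.83
SA = 795.5 m^2/g

795.5


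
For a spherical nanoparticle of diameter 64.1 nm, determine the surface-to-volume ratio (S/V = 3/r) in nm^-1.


Radius r = 64.1/2 = 32.05 nm
S/V = 3 / r = 3 / 32.05
S/V = 0.0936 nm^-1

0.0936


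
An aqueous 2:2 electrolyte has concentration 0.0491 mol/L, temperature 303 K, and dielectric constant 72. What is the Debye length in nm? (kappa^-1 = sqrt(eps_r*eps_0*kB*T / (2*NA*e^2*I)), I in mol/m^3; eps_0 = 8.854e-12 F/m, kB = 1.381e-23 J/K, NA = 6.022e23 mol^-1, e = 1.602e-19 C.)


Ionic strength I = 0.0491 * 2^2 * 1000 = 196.4 mol/m^3
kappa^-1 = sqrt(72 * 8.854e-12 * 1.381e-23 * 303 / (2 * 6.022e23 * (1.602e-19)^2 * 196.4))
kappa^-1 = 0.663 nm

0.663
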